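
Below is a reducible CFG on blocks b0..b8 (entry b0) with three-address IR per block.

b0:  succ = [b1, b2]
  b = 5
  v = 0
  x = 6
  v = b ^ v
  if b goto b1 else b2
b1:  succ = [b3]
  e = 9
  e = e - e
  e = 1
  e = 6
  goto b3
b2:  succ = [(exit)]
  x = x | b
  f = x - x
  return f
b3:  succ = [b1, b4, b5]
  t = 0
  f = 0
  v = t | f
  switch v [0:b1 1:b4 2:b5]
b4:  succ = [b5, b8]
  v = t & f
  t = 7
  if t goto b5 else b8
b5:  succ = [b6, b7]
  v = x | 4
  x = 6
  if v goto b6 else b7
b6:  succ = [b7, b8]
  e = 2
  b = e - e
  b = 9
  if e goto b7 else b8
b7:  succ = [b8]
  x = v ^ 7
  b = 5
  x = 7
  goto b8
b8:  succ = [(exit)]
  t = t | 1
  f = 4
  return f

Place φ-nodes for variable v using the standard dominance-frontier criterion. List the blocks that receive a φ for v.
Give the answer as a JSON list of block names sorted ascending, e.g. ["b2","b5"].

idom tree: b1←b0 b2←b0 b3←b1 b4←b3 b5←b3 b6←b5 b7←b5 b8←b3
Dom∩ at merges:
  b1: preds {b0,b3}: {b0} ∩ {b0,b1,b3} = {b0}; idom=b0
  b5: preds {b3,b4}: {b0,b1,b3} ∩ {b0,b1,b3,b4} = {b0,b1,b3}; idom=b3
  b7: preds {b5,b6}: {b0,b1,b3,b5} ∩ {b0,b1,b3,b5,b6} = {b0,b1,b3,b5}; idom=b5
  b8: preds {b4,b6,b7}: {b0,b1,b3,b4} ∩ {b0,b1,b3,b5,b6} ∩ {b0,b1,b3,b5,b7} = {b0,b1,b3}; idom=b3

DF walk-up:
  b1←b0: walk · to b0
  b1←b3: walk b3→b1 to b0
  b5←b3: walk · to b3
  b5←b4: walk b4 to b3
  b7←b5: walk · to b5
  b7←b6: walk b6 to b5
  b8←b4: walk b4 to b3
  b8←b6: walk b6→b5 to b3
  b8←b7: walk b7→b5 to b3
  b0: DF=∅
  b1: DF={b1}
  b2: DF=∅
  b3: DF={b1}
  b4: DF={b5,b8}
  b5: DF={b8}
  b6: DF={b7,b8}
  b7: DF={b8}
  b8: DF=∅

φ for v: defs {b0,b3,b4,b5}
  DF⁺ = {b1,b5,b8}

Answer: ["b1", "b5", "b8"]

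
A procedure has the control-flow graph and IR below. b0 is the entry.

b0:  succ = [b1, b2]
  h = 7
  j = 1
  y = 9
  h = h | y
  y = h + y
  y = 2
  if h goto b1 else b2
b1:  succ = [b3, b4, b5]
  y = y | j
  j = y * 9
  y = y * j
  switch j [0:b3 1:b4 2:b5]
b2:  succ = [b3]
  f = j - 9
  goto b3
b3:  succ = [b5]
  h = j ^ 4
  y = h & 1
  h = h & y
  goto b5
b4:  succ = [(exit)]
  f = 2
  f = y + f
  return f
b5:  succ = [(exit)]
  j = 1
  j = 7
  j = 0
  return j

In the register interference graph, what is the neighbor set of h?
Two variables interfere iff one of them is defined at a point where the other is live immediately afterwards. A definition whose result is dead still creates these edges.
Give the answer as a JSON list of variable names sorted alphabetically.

def/use:
  b0 def {h,j,y} use ∅
  b1 def {j,y} use {j,y}
  b2 def {f} use {j}
  b3 def {h,y} use {j}
  b4 def {f} use {y}
  b5 def {j} use ∅

Live sets:
  live b0: ∅→{j,y}
  live b1: {j,y}→{j,y}
  live b2: {j}→{j}
  live b3: {j}→∅
  live b4: {y}→∅
  live b5: ∅→∅

Conflict graph:
  f: {j,y}
  h: {j,y}
  j: {f,h,y}
  y: {f,h,j}

N(h) = ["j", "y"]

Answer: ["j", "y"]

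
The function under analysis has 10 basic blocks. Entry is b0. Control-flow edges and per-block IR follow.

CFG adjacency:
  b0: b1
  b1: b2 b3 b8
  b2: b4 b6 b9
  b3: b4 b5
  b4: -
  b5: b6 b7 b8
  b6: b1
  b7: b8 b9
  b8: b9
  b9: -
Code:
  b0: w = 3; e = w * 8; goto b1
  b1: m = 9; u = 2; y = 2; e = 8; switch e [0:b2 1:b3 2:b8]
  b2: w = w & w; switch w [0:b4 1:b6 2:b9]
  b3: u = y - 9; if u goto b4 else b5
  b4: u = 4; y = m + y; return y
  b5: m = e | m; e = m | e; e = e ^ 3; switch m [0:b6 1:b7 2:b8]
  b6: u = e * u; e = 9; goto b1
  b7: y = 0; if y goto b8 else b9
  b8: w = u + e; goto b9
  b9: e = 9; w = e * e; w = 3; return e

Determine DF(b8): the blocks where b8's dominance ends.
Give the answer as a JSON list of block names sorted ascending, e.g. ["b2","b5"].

Answer: ["b9"]

Analysis:
idom tree: b1←b0 b2←b1 b3←b1 b4←b1 b5←b3 b6←b1 b7←b5 b8←b1 b9←b1
Dom at joins:
  b1: preds {b0,b6}: {b0} ∩ {b0,b1,b6} = {b0}; idom=b0
  b4: preds {b2,b3}: {b0,b1,b2} ∩ {b0,b1,b3} = {b0,b1}; idom=b1
  b6: preds {b2,b5}: {b0,b1,b2} ∩ {b0,b1,b3,b5} = {b0,b1}; idom=b1
  b8: preds {b1,b5,b7}: {b0,b1} ∩ {b0,b1,b3,b5} ∩ {b0,b1,b3,b5,b7} = {b0,b1}; idom=b1
  b9: preds {b2,b7,b8}: {b0,b1,b2} ∩ {b0,b1,b3,b5,b7} ∩ {b0,b1,b8} = {b0,b1}; idom=b1

DF derivation:
  join b1 pred b0: · stop@b0
  join b1 pred b6: b6→b1 stop@b0
  join b4 pred b2: b2 stop@b1
  join b4 pred b3: b3 stop@b1
  join b6 pred b2: b2 stop@b1
  join b6 pred b5: b5→b3 stop@b1
  join b8 pred b1: · stop@b1
  join b8 pred b5: b5→b3 stop@b1
  join b8 pred b7: b7→b5→b3 stop@b1
  join b9 pred b2: b2 stop@b1
  join b9 pred b7: b7→b5→b3 stop@b1
  join b9 pred b8: b8 stop@b1
  b0 → ∅
  b1 → {b1}
  b2 → {b4,b6,b9}
  b3 → {b4,b6,b8,b9}
  b4 → ∅
  b5 → {b6,b8,b9}
  b6 → {b1}
  b7 → {b8,b9}
  b8 → {b9}
  b9 → ∅

DF(b8) = ["b9"]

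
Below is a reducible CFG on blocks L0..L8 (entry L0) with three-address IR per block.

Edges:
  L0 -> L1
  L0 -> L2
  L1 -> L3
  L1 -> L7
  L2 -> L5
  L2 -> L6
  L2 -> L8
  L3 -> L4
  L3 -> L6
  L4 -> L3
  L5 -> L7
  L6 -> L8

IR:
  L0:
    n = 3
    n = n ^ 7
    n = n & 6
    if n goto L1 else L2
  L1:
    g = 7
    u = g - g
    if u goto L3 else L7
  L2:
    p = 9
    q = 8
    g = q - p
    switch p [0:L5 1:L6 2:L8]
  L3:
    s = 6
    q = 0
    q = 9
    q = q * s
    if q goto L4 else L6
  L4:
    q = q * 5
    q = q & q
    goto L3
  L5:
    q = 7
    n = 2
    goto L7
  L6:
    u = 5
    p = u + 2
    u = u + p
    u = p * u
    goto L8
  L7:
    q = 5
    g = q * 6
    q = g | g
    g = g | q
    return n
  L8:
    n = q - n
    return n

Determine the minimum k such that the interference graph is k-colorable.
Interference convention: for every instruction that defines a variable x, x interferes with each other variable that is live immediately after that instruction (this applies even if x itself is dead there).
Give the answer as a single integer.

Answer: 4

Derivation:
def/use:
  L0: {n} / ∅
  L1: {g,u} / ∅
  L2: {g,p,q} / ∅
  L3: {q,s} / ∅
  L4: {q} / {q}
  L5: {n,q} / ∅
  L6: {p,u} / ∅
  L7: {g,q} / {n}
  L8: {n} / {n,q}

Liveness:
  live L0: ∅→{n}
  live L1: {n}→{n}
  live L2: {n}→{n,q}
  live L3: {n}→{n,q}
  live L4: {n,q}→{n}
  live L5: ∅→{n}
  live L6: {n,q}→{n,q}
  live L7: {n}→∅
  live L8: {n,q}→∅

Interfere edges:
  g↔{n,p,q}
  n↔{g,p,q,s,u}
  p↔{g,n,q,u}
  q↔{g,n,p,s,u}
  s↔{n,q}
  u↔{n,p,q}

Chromatic number:
  {g,n,p,q} pairwise interfere (4-clique) ⇒ χ ≥ 4
  4-colouring: c0={n}  c1={q}  c2={p,s}  c3={g,u}
  χ = 4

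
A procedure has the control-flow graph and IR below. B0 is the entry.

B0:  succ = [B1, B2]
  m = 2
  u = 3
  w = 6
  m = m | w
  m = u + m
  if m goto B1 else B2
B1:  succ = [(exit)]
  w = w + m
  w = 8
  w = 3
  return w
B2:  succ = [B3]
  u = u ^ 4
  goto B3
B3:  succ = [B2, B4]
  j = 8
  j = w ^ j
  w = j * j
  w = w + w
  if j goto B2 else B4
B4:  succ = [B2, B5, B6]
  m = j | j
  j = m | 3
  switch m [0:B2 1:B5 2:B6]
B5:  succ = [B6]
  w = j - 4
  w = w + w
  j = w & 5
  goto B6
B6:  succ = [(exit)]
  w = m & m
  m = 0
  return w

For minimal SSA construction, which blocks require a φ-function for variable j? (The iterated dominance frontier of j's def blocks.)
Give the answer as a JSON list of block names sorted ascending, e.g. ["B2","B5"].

idom tree: B1←B0 B2←B0 B3←B2 B4←B3 B5←B4 B6←B4
Dom at joins:
  B2: preds {B0,B3,B4}: {B0} ∩ {B0,B2,B3} ∩ {B0,B2,B3,B4} = {B0}; idom=B0
  B6: preds {B4,B5}: {B0,B2,B3,B4} ∩ {B0,B2,B3,B4,B5} = {B0,B2,B3,B4}; idom=B4

DF derivation:
  B2←B0: walk · to B0
  B2←B3: walk B3→B2 to B0
  B2←B4: walk B4→B3→B2 to B0
  B6←B4: walk · to B4
  B6←B5: walk B5 to B4
  B0 → ∅
  B1 → ∅
  B2 → {B2}
  B3 → {B2}
  B4 → {B2}
  B5 → {B6}
  B6 → ∅

φ for j: defs {B3,B4,B5}
  DF⁺ = {B2,B6}

Answer: ["B2", "B6"]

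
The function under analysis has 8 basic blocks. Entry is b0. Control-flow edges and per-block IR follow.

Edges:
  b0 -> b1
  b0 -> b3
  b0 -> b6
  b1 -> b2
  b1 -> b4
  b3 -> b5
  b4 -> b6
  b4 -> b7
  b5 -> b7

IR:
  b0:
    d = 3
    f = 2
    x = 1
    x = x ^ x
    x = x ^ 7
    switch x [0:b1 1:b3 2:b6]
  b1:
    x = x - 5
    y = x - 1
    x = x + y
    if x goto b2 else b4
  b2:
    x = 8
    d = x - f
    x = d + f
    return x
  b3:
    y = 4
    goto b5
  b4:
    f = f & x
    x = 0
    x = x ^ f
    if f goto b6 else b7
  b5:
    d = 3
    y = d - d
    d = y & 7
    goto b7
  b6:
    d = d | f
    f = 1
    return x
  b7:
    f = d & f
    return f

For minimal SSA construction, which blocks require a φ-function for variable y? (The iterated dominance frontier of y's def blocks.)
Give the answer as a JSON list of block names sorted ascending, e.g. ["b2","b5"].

idom tree: b1←b0 b2←b1 b3←b0 b4←b1 b5←b3 b6←b0 b7←b0
Join-block Dom:
  b6: preds {b0,b4}: {b0} ∩ {b0,b1,b4} = {b0}; idom=b0
  b7: preds {b4,b5}: {b0,b1,b4} ∩ {b0,b3,b5} = {b0}; idom=b0

DF derivation:
  join b6 pred b0: · stop@b0
  join b6 pred b4: b4→b1 stop@b0
  join b7 pred b4: b4→b1 stop@b0
  join b7 pred b5: b5→b3 stop@b0
  DF(b0)=∅
  DF(b1)={b6,b7}
  DF(b2)=∅
  DF(b3)={b7}
  DF(b4)={b6,b7}
  DF(b5)={b7}
  DF(b6)=∅
  DF(b7)=∅

φ for y: defs {b1,b3,b5}
  DF⁺ = {b6,b7}

Answer: ["b6", "b7"]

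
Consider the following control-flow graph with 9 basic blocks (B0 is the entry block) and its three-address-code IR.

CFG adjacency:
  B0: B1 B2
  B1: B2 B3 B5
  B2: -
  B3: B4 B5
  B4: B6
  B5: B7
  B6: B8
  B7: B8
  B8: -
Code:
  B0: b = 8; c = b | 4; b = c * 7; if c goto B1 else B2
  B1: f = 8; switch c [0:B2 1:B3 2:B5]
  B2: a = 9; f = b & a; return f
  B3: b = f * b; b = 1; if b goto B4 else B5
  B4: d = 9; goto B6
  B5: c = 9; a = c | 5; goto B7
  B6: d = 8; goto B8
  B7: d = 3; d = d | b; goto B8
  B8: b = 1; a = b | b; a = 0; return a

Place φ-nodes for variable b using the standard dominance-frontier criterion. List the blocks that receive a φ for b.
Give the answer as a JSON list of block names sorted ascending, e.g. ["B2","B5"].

idom tree: B1←B0 B2←B0 B3←B1 B4←B3 B5←B1 B6←B4 B7←B5 B8←B1
Join-block Dom:
  B2: preds {B0,B1}: {B0} ∩ {B0,B1} = {B0}; idom=B0
  B5: preds {B1,B3}: {B0,B1} ∩ {B0,B1,B3} = {B0,B1}; idom=B1
  B8: preds {B6,B7}: {B0,B1,B3,B4,B6} ∩ {B0,B1,B5,B7} = {B0,B1}; idom=B1

Frontier:
  B2←B0: walk · to B0
  B2←B1: walk B1 to B0
  B5←B1: walk · to B1
  B5←B3: walk B3 to B1
  B8←B6: walk B6→B4→B3 to B1
  B8←B7: walk B7→B5 to B1
  B0 → ∅
  B1 → {B2}
  B2 → ∅
  B3 → {B5,B8}
  B4 → {B8}
  B5 → {B8}
  B6 → {B8}
  B7 → {B8}
  B8 → ∅

φ for b: defs {B0,B3,B8}
  DF⁺ = {B5,B8}

Answer: ["B5", "B8"]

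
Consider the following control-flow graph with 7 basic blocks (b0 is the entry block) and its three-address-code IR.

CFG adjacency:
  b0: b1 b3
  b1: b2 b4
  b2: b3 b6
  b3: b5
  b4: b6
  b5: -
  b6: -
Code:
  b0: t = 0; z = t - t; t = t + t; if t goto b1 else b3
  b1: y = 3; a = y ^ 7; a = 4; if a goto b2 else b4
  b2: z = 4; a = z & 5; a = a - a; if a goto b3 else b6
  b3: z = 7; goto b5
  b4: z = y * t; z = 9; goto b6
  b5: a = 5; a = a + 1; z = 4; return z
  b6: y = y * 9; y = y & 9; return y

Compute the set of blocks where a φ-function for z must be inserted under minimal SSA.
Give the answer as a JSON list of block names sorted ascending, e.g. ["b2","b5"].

Answer: ["b3", "b6"]

Analysis:
idom tree: b1←b0 b2←b1 b3←b0 b4←b1 b5←b3 b6←b1
Join-block Dom:
  b3: preds {b0,b2}: {b0} ∩ {b0,b1,b2} = {b0}; idom=b0
  b6: preds {b2,b4}: {b0,b1,b2} ∩ {b0,b1,b4} = {b0,b1}; idom=b1

DF walk-up:
  b3←b0: walk · to b0
  b3←b2: walk b2→b1 to b0
  b6←b2: walk b2 to b1
  b6←b4: walk b4 to b1
  b0: DF=∅
  b1: DF={b3}
  b2: DF={b3,b6}
  b3: DF=∅
  b4: DF={b6}
  b5: DF=∅
  b6: DF=∅

φ for z: defs {b0,b2,b3,b4,b5}
  DF⁺ = {b3,b6}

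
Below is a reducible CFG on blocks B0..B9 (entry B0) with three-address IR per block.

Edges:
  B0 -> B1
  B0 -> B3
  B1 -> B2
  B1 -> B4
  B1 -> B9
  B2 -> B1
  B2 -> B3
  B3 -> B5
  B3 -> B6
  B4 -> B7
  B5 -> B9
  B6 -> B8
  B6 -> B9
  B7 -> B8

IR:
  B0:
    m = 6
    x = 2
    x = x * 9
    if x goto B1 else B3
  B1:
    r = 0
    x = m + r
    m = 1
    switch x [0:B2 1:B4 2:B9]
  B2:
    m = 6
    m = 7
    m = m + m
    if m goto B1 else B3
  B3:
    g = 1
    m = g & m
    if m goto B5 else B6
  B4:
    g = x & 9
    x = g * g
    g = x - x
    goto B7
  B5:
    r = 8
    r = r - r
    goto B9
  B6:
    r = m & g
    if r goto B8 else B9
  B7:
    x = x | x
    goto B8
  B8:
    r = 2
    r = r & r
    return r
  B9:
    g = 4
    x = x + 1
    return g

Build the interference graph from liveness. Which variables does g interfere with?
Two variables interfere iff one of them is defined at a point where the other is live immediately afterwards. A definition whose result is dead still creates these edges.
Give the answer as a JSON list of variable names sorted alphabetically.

Block summaries:
  B0: {m,x} / ∅
  B1: {m,r,x} / {m}
  B2: {m} / ∅
  B3: {g,m} / {m}
  B4: {g,x} / {x}
  B5: {r} / ∅
  B6: {r} / {g,m}
  B7: {x} / {x}
  B8: {r} / ∅
  B9: {g,x} / {x}

Liveness:
  B0: in=∅ out={m,x}
  B1: in={m} out={x}
  B2: in={x} out={m,x}
  B3: in={m,x} out={g,m,x}
  B4: in={x} out={x}
  B5: in={x} out={x}
  B6: in={g,m,x} out={x}
  B7: in={x} out=∅
  B8: in=∅ out=∅
  B9: in={x} out=∅

Interfere edges:
  g — {m,x}
  m — {g,r,x}
  r — {m,x}
  x — {g,m,r}

N(g) = ["m", "x"]

Answer: ["m", "x"]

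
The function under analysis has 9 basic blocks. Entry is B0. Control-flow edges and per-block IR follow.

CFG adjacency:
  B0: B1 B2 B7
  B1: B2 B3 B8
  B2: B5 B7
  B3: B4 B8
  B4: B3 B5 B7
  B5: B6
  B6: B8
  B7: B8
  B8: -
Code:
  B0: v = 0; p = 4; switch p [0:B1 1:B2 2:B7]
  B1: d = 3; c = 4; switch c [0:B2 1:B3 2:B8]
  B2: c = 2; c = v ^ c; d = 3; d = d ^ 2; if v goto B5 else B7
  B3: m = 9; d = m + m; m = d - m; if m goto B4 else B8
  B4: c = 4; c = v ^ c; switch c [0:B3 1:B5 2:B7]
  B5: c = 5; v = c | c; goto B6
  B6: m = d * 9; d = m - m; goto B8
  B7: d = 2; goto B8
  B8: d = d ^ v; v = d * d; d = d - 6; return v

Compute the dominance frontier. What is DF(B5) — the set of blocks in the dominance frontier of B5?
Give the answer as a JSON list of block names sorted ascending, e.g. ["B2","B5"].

Answer: ["B8"]

Derivation:
idom tree: B1←B0 B2←B0 B3←B1 B4←B3 B5←B0 B6←B5 B7←B0 B8←B0
Join-block Dom:
  B2: preds {B0,B1}: {B0} ∩ {B0,B1} = {B0}; idom=B0
  B3: preds {B1,B4}: {B0,B1} ∩ {B0,B1,B3,B4} = {B0,B1}; idom=B1
  B5: preds {B2,B4}: {B0,B2} ∩ {B0,B1,B3,B4} = {B0}; idom=B0
  B7: preds {B0,B2,B4}: {B0} ∩ {B0,B2} ∩ {B0,B1,B3,B4} = {B0}; idom=B0
  B8: preds {B1,B3,B6,B7}: {B0,B1} ∩ {B0,B1,B3} ∩ {B0,B5,B6} ∩ {B0,B7} = {B0}; idom=B0

DF walk-up:
  join B2 pred B0: · stop@B0
  join B2 pred B1: B1 stop@B0
  join B3 pred B1: · stop@B1
  join B3 pred B4: B4→B3 stop@B1
  join B5 pred B2: B2 stop@B0
  join B5 pred B4: B4→B3→B1 stop@B0
  join B7 pred B0: · stop@B0
  join B7 pred B2: B2 stop@B0
  join B7 pred B4: B4→B3→B1 stop@B0
  join B8 pred B1: B1 stop@B0
  join B8 pred B3: B3→B1 stop@B0
  join B8 pred B6: B6→B5 stop@B0
  join B8 pred B7: B7 stop@B0
  DF(B0)=∅
  DF(B1)={B2,B5,B7,B8}
  DF(B2)={B5,B7}
  DF(B3)={B3,B5,B7,B8}
  DF(B4)={B3,B5,B7}
  DF(B5)={B8}
  DF(B6)={B8}
  DF(B7)={B8}
  DF(B8)=∅

DF(B5) = ["B8"]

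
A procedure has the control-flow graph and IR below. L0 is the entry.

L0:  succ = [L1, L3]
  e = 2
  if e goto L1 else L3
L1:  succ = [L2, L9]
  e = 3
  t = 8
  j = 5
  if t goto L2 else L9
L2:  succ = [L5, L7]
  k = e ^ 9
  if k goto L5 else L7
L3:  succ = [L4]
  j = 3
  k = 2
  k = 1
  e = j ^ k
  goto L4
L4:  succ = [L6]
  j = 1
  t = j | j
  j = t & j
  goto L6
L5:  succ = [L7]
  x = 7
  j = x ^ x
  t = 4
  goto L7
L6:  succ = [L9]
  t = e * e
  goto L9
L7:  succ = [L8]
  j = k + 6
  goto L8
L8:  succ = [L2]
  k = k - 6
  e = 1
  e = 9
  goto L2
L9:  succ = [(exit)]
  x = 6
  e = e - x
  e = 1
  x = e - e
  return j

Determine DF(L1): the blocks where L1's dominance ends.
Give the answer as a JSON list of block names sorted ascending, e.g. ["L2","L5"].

Answer: ["L9"]

Working:
idom tree: L1←L0 L2←L1 L3←L0 L4←L3 L5←L2 L6←L4 L7←L2 L8←L7 L9←L0
Join-block Dom:
  L2: preds {L1,L8}: {L0,L1} ∩ {L0,L1,L2,L7,L8} = {L0,L1}; idom=L1
  L7: preds {L2,L5}: {L0,L1,L2} ∩ {L0,L1,L2,L5} = {L0,L1,L2}; idom=L2
  L9: preds {L1,L6}: {L0,L1} ∩ {L0,L3,L4,L6} = {L0}; idom=L0

DF derivation:
  join L2 pred L1: · stop@L1
  join L2 pred L8: L8→L7→L2 stop@L1
  join L7 pred L2: · stop@L2
  join L7 pred L5: L5 stop@L2
  join L9 pred L1: L1 stop@L0
  join L9 pred L6: L6→L4→L3 stop@L0
  L0 → ∅
  L1 → {L9}
  L2 → {L2}
  L3 → {L9}
  L4 → {L9}
  L5 → {L7}
  L6 → {L9}
  L7 → {L2}
  L8 → {L2}
  L9 → ∅

DF(L1) = ["L9"]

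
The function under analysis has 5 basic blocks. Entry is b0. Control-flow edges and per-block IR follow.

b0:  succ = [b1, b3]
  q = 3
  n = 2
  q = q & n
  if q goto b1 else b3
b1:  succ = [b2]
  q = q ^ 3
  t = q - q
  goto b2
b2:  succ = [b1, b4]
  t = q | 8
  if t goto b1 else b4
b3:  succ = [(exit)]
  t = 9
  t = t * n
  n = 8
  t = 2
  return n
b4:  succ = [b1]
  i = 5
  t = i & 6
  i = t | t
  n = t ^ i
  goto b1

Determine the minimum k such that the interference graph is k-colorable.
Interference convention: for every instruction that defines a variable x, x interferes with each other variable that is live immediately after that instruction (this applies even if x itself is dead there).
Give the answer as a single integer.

Answer: 3

Working:
Block summaries:
  b0: def={n,q} ue=∅
  b1: def={q,t} ue={q}
  b2: def={t} ue={q}
  b3: def={n,t} ue={n}
  b4: def={i,n,t} ue=∅

Backward fixpoint:
  b0: in=∅ out={n,q}
  b1: in={q} out={q}
  b2: in={q} out={q}
  b3: in={n} out=∅
  b4: in={q} out={q}

Conflict graph:
  i — {q,t}
  n — {q,t}
  q — {i,n,t}
  t — {i,n,q}

Registers:
  clique {i,q,t} ⇒ need ≥ 3
  assign i→c2 n→c2 q→c0 t→c1 — no edge inside a register ⇒ χ ≤ 3
  χ = 3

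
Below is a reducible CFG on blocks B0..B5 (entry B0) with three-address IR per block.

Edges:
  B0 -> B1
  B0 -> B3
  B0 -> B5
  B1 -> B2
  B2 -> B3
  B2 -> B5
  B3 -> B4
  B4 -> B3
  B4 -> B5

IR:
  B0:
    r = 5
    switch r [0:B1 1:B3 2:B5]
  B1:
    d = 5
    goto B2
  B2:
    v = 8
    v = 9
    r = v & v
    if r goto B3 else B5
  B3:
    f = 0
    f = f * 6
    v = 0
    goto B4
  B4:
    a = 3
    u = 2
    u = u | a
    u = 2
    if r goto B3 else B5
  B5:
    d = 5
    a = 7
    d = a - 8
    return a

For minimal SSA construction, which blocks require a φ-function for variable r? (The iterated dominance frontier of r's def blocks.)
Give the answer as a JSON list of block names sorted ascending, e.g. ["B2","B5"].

Answer: ["B3", "B5"]

Working:
idom tree: B1←B0 B2←B1 B3←B0 B4←B3 B5←B0
Join-block Dom:
  B3: preds {B0,B2,B4}: {B0} ∩ {B0,B1,B2} ∩ {B0,B3,B4} = {B0}; idom=B0
  B5: preds {B0,B2,B4}: {B0} ∩ {B0,B1,B2} ∩ {B0,B3,B4} = {B0}; idom=B0

Frontier:
  join B3 pred B0: · stop@B0
  join B3 pred B2: B2→B1 stop@B0
  join B3 pred B4: B4→B3 stop@B0
  join B5 pred B0: · stop@B0
  join B5 pred B2: B2→B1 stop@B0
  join B5 pred B4: B4→B3 stop@B0
  B0 → ∅
  B1 → {B3,B5}
  B2 → {B3,B5}
  B3 → {B3,B5}
  B4 → {B3,B5}
  B5 → ∅

φ for r: defs {B0,B2}
  DF⁺ = {B3,B5}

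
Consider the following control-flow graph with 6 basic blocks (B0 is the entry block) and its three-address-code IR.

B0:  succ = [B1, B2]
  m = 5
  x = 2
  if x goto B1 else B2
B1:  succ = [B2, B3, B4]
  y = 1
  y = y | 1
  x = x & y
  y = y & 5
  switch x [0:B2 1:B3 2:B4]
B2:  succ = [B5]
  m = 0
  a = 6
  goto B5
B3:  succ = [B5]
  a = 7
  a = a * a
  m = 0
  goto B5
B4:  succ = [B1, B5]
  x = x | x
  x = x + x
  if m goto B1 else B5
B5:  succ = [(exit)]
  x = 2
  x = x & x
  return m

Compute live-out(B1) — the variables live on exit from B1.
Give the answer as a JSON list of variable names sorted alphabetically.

Answer: ["m", "x"]

Analysis:
Block summaries:
  B0: {m,x} / ∅
  B1: {x,y} / {x}
  B2: {a,m} / ∅
  B3: {a,m} / ∅
  B4: {x} / {m,x}
  B5: {x} / {m}

Live sets:
  live B0: ∅→{m,x}
  live B1: {m,x}→{m,x}
  live B2: ∅→{m}
  live B3: ∅→{m}
  live B4: {m,x}→{m,x}
  live B5: {m}→∅

live-out(B1) = ["m", "x"]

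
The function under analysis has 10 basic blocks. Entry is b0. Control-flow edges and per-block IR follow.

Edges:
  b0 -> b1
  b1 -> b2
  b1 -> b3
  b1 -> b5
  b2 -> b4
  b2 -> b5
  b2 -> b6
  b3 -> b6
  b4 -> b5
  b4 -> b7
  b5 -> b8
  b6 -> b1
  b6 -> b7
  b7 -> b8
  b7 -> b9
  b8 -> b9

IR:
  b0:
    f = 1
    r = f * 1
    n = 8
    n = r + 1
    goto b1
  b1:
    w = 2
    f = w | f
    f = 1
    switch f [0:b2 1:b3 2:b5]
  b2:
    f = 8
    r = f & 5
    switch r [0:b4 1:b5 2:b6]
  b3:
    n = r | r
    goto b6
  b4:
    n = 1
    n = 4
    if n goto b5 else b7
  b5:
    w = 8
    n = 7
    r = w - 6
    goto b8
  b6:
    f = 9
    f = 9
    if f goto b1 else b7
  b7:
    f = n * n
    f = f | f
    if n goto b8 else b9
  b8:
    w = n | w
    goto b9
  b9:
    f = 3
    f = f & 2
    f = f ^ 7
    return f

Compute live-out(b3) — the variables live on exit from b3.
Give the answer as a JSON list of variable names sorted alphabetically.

Answer: ["n", "r", "w"]

Derivation:
def/use:
  b0 def {f,n,r} use ∅
  b1 def {f,w} use {f}
  b2 def {f,r} use ∅
  b3 def {n} use {r}
  b4 def {n} use ∅
  b5 def {n,r,w} use ∅
  b6 def {f} use ∅
  b7 def {f} use {n}
  b8 def {w} use {n,w}
  b9 def {f} use ∅

Live sets:
  b0 li=∅ lo={f,n,r}
  b1 li={f,n,r} lo={n,r,w}
  b2 li={n,w} lo={n,r,w}
  b3 li={r,w} lo={n,r,w}
  b4 li={w} lo={n,w}
  b5 li=∅ lo={n,w}
  b6 li={n,r,w} lo={f,n,r,w}
  b7 li={n,w} lo={n,w}
  b8 li={n,w} lo=∅
  b9 li=∅ lo=∅

live-out(b3) = ["n", "r", "w"]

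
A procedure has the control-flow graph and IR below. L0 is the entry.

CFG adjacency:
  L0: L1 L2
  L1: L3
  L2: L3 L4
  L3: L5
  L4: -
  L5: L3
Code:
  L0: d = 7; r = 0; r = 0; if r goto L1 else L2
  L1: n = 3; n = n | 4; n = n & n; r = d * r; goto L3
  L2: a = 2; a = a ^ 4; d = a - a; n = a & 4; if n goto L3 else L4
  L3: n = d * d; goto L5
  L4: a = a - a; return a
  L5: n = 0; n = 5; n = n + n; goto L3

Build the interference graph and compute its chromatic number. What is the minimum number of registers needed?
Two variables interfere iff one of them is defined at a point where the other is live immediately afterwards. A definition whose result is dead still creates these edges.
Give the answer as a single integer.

Answer: 3

Analysis:
def/use:
  L0: {d,r} / ∅
  L1: {n,r} / {d,r}
  L2: {a,d,n} / ∅
  L3: {n} / {d}
  L4: {a} / {a}
  L5: {n} / ∅

Liveness:
  L0: in=∅ out={d,r}
  L1: in={d,r} out={d}
  L2: in=∅ out={a,d}
  L3: in={d} out={d}
  L4: in={a} out=∅
  L5: in={d} out={d}

Interfere edges:
  a↔{d,n}
  d↔{a,n,r}
  n↔{a,d,r}
  r↔{d,n}

Chromatic number:
  {a,d,n} pairwise interfere (3-clique) ⇒ χ ≥ 3
  3-colouring: r0={d}  r1={n}  r2={a,r}
  χ = 3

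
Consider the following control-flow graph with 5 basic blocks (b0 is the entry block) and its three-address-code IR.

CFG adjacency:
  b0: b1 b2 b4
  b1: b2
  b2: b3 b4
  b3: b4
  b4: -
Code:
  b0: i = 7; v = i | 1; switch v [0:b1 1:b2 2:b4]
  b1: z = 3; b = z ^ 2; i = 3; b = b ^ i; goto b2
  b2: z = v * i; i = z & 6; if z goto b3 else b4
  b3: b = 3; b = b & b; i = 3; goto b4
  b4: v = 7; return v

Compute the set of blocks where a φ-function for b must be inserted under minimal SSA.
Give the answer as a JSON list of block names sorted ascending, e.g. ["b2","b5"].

Answer: ["b2", "b4"]

Analysis:
idom tree: b1←b0 b2←b0 b3←b2 b4←b0
Dom∩ at merges:
  b2: preds {b0,b1}: {b0} ∩ {b0,b1} = {b0}; idom=b0
  b4: preds {b0,b2,b3}: {b0} ∩ {b0,b2} ∩ {b0,b2,b3} = {b0}; idom=b0

DF walk-up:
  join b2 pred b0: · stop@b0
  join b2 pred b1: b1 stop@b0
  join b4 pred b0: · stop@b0
  join b4 pred b2: b2 stop@b0
  join b4 pred b3: b3→b2 stop@b0
  DF(b0)=∅
  DF(b1)={b2}
  DF(b2)={b4}
  DF(b3)={b4}
  DF(b4)=∅

φ for b: defs {b1,b3}
  DF⁺ = {b2,b4}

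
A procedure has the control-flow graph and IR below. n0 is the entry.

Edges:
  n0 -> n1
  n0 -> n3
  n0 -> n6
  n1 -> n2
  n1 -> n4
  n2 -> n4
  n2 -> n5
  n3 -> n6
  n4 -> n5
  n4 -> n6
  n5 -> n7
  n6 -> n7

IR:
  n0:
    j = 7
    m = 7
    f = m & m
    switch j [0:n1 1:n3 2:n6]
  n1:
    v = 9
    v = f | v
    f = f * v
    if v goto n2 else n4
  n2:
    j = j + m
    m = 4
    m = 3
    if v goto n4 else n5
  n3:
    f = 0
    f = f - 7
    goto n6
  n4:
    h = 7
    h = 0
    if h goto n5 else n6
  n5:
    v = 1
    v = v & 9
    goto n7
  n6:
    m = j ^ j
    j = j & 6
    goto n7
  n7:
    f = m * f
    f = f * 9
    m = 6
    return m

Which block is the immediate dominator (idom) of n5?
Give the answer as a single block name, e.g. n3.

Answer: n1

Derivation:
idom tree: n1←n0 n2←n1 n3←n0 n4←n1 n5←n1 n6←n0 n7←n0
Dom∩ at merges:
  n4: preds {n1,n2}: {n0,n1} ∩ {n0,n1,n2} = {n0,n1}; idom=n1
  n5: preds {n2,n4}: {n0,n1,n2} ∩ {n0,n1,n4} = {n0,n1}; idom=n1
  n6: preds {n0,n3,n4}: {n0} ∩ {n0,n3} ∩ {n0,n1,n4} = {n0}; idom=n0
  n7: preds {n5,n6}: {n0,n1,n5} ∩ {n0,n6} = {n0}; idom=n0

idom(n5) = n1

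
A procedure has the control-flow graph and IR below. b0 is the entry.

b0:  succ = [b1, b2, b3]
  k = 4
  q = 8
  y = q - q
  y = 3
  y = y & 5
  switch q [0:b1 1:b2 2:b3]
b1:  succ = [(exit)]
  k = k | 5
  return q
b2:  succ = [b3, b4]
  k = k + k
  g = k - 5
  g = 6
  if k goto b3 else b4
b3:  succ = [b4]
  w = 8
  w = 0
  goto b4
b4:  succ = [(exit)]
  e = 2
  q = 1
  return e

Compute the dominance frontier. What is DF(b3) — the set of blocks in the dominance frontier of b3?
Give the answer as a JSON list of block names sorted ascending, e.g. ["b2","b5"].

idom tree: b1←b0 b2←b0 b3←b0 b4←b0
Dom at joins:
  b3: preds {b0,b2}: {b0} ∩ {b0,b2} = {b0}; idom=b0
  b4: preds {b2,b3}: {b0,b2} ∩ {b0,b3} = {b0}; idom=b0

DF derivation:
  b3←b0: walk · to b0
  b3←b2: walk b2 to b0
  b4←b2: walk b2 to b0
  b4←b3: walk b3 to b0
  b0 → ∅
  b1 → ∅
  b2 → {b3,b4}
  b3 → {b4}
  b4 → ∅

DF(b3) = ["b4"]

Answer: ["b4"]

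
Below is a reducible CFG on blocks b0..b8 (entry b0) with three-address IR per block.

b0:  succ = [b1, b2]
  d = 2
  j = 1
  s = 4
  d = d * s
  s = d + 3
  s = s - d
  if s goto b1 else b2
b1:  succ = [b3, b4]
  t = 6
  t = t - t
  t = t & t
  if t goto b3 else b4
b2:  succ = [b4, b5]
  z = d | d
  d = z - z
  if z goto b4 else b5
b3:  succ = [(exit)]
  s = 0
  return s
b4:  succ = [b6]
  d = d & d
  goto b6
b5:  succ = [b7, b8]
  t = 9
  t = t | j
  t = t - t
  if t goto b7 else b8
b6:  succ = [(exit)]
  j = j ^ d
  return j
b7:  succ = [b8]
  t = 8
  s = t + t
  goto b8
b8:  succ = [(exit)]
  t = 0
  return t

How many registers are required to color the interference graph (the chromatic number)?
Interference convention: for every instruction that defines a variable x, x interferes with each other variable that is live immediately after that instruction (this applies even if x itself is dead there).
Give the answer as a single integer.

Block summaries:
  b0: {d,j,s} / ∅
  b1: {t} / ∅
  b2: {d,z} / {d}
  b3: {s} / ∅
  b4: {d} / {d}
  b5: {t} / {j}
  b6: {j} / {d,j}
  b7: {s,t} / ∅
  b8: {t} / ∅

Liveness:
  b0: in=∅ out={d,j}
  b1: in={d,j} out={d,j}
  b2: in={d,j} out={d,j}
  b3: in=∅ out=∅
  b4: in={d,j} out={d,j}
  b5: in={j} out=∅
  b6: in={d,j} out=∅
  b7: in=∅ out=∅
  b8: in=∅ out=∅

Interfere edges:
  d — {j,s,t,z}
  j — {d,s,t,z}
  s — {d,j}
  t — {d,j}
  z — {d,j}

Colouring:
  {d,j,s} pairwise interfere (3-clique) ⇒ χ ≥ 3
  3-colouring: r0={d}  r1={j}  r2={s,t,z}
  χ = 3

Answer: 3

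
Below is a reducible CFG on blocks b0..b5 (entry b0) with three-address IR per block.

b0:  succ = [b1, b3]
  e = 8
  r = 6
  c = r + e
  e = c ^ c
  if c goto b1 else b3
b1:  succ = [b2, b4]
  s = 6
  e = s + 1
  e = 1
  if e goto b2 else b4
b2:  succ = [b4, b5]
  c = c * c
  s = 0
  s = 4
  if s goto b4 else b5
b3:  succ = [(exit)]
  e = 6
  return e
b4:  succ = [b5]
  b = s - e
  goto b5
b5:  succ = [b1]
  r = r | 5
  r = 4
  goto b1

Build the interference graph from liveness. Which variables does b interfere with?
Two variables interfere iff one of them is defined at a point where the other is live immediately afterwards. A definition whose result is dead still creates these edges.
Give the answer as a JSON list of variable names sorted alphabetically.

def/use:
  b0: def={c,e,r} ue=∅
  b1: def={e,s} ue=∅
  b2: def={c,s} ue={c}
  b3: def={e} ue=∅
  b4: def={b} ue={e,s}
  b5: def={r} ue={r}

Backward fixpoint:
  b0: in=∅ out={c,r}
  b1: in={c,r} out={c,e,r,s}
  b2: in={c,e,r} out={c,e,r,s}
  b3: in=∅ out=∅
  b4: in={c,e,r,s} out={c,r}
  b5: in={c,r} out={c,r}

Interference:
  b — {c,r}
  c — {b,e,r,s}
  e — {c,r,s}
  r — {b,c,e,s}
  s — {c,e,r}

N(b) = ["c", "r"]

Answer: ["c", "r"]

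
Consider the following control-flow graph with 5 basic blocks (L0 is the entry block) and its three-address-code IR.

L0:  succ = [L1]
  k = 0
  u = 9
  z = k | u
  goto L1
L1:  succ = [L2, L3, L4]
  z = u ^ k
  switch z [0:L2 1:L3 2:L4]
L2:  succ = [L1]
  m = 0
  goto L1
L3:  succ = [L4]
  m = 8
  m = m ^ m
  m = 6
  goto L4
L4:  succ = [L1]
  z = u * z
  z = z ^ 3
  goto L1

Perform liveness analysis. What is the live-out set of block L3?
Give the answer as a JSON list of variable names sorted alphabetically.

Answer: ["k", "u", "z"]

Derivation:
Block summaries:
  L0: {k,u,z} / ∅
  L1: {z} / {k,u}
  L2: {m} / ∅
  L3: {m} / ∅
  L4: {z} / {u,z}

Liveness:
  live L0: ∅→{k,u}
  live L1: {k,u}→{k,u,z}
  live L2: {k,u}→{k,u}
  live L3: {k,u,z}→{k,u,z}
  live L4: {k,u,z}→{k,u}

live-out(L3) = ["k", "u", "z"]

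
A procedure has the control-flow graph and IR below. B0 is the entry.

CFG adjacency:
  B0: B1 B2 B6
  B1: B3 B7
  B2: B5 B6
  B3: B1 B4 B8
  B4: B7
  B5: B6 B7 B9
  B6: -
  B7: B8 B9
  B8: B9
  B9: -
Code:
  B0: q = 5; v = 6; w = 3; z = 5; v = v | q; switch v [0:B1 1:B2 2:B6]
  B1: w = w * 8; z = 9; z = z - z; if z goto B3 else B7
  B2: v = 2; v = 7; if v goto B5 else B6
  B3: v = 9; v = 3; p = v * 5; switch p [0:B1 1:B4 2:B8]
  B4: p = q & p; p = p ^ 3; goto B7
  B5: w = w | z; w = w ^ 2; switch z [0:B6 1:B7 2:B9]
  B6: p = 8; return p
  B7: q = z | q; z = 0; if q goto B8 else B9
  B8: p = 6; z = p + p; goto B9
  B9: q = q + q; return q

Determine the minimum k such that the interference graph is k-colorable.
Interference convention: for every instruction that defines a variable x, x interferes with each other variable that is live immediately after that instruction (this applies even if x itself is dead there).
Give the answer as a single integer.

Answer: 4

Derivation:
def/use:
  B0: def={q,v,w,z} ue=∅
  B1: def={w,z} ue={w}
  B2: def={v} ue=∅
  B3: def={p,v} ue=∅
  B4: def={p} ue={p,q}
  B5: def={w} ue={w,z}
  B6: def={p} ue=∅
  B7: def={q,z} ue={q,z}
  B8: def={p,z} ue=∅
  B9: def={q} ue={q}

Live sets:
  live B0: ∅→{q,w,z}
  live B1: {q,w}→{q,w,z}
  live B2: {q,w,z}→{q,w,z}
  live B3: {q,w,z}→{p,q,w,z}
  live B4: {p,q,z}→{q,z}
  live B5: {q,w,z}→{q,z}
  live B6: ∅→∅
  live B7: {q,z}→{q}
  live B8: {q}→{q}
  live B9: {q}→∅

Conflict graph:
  p — {q,w,z}
  q — {p,v,w,z}
  v — {q,w,z}
  w — {p,q,v,z}
  z — {p,q,v,w}

Chromatic number:
  clique {p,q,w,z} ⇒ need ≥ 4
  assign p→r3 q→r0 v→r3 w→r1 z→r2 — no edge inside a register ⇒ χ ≤ 4
  χ = 4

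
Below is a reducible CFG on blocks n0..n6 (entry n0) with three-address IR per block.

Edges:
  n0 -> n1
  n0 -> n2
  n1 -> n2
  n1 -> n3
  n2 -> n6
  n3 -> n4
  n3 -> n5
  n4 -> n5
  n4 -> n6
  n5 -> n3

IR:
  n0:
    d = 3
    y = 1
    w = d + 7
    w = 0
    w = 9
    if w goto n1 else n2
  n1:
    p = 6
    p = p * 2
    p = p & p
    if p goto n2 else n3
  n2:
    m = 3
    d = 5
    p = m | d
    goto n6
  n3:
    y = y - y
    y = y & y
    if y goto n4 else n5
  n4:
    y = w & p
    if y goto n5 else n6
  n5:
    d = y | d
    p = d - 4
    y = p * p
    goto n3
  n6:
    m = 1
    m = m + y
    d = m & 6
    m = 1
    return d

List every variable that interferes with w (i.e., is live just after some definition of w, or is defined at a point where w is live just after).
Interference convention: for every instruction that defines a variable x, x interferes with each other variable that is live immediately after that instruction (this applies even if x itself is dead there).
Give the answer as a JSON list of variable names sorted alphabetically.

Block summaries:
  n0 def {d,w,y} use ∅
  n1 def {p} use ∅
  n2 def {d,m,p} use ∅
  n3 def {y} use {y}
  n4 def {y} use {p,w}
  n5 def {d,p,y} use {d,y}
  n6 def {d,m} use {y}

Liveness:
  live n0: ∅→{d,w,y}
  live n1: {d,w,y}→{d,p,w,y}
  live n2: {y}→{y}
  live n3: {d,p,w,y}→{d,p,w,y}
  live n4: {d,p,w}→{d,w,y}
  live n5: {d,w,y}→{d,p,w,y}
  live n6: {y}→∅

Interfere edges:
  d: {m,p,w,y}
  m: {d,y}
  p: {d,w,y}
  w: {d,p,y}
  y: {d,m,p,w}

N(w) = ["d", "p", "y"]

Answer: ["d", "p", "y"]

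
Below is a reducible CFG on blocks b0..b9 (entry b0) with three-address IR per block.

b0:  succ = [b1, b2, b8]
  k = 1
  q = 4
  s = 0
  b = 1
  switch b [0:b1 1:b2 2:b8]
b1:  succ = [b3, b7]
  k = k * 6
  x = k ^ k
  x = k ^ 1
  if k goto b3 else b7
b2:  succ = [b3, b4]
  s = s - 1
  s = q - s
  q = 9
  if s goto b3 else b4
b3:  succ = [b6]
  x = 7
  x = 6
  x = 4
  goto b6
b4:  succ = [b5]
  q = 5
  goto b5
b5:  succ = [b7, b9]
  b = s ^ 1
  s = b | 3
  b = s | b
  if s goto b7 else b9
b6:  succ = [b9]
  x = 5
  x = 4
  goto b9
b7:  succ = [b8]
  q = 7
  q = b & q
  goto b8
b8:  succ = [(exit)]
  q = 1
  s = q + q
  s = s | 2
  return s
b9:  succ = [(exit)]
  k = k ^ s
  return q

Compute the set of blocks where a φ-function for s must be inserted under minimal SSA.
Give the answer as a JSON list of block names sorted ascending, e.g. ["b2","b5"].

Answer: ["b3", "b7", "b8", "b9"]

Analysis:
idom tree: b1←b0 b2←b0 b3←b0 b4←b2 b5←b4 b6←b3 b7←b0 b8←b0 b9←b0
Dom∩ at merges:
  b3: preds {b1,b2}: {b0,b1} ∩ {b0,b2} = {b0}; idom=b0
  b7: preds {b1,b5}: {b0,b1} ∩ {b0,b2,b4,b5} = {b0}; idom=b0
  b8: preds {b0,b7}: {b0} ∩ {b0,b7} = {b0}; idom=b0
  b9: preds {b5,b6}: {b0,b2,b4,b5} ∩ {b0,b3,b6} = {b0}; idom=b0

DF walk-up:
  b3←b1: walk b1 to b0
  b3←b2: walk b2 to b0
  b7←b1: walk b1 to b0
  b7←b5: walk b5→b4→b2 to b0
  b8←b0: walk · to b0
  b8←b7: walk b7 to b0
  b9←b5: walk b5→b4→b2 to b0
  b9←b6: walk b6→b3 to b0
  b0 → ∅
  b1 → {b3,b7}
  b2 → {b3,b7,b9}
  b3 → {b9}
  b4 → {b7,b9}
  b5 → {b7,b9}
  b6 → {b9}
  b7 → {b8}
  b8 → ∅
  b9 → ∅

φ for s: defs {b0,b2,b5,b8}
  DF⁺ = {b3,b7,b8,b9}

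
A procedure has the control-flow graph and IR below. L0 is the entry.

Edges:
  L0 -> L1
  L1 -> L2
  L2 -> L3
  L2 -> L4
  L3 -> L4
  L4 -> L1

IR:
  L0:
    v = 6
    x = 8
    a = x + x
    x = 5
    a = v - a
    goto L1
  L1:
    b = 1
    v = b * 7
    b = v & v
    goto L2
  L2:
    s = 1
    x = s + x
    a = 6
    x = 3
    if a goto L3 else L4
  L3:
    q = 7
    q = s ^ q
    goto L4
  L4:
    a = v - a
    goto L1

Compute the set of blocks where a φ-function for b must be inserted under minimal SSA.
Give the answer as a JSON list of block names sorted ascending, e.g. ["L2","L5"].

Answer: ["L1"]

Derivation:
idom tree: L1←L0 L2←L1 L3←L2 L4←L2
Join-block Dom:
  L1: preds {L0,L4}: {L0} ∩ {L0,L1,L2,L4} = {L0}; idom=L0
  L4: preds {L2,L3}: {L0,L1,L2} ∩ {L0,L1,L2,L3} = {L0,L1,L2}; idom=L2

DF derivation:
  L1←L0: walk · to L0
  L1←L4: walk L4→L2→L1 to L0
  L4←L2: walk · to L2
  L4←L3: walk L3 to L2
  L0: DF=∅
  L1: DF={L1}
  L2: DF={L1}
  L3: DF={L4}
  L4: DF={L1}

φ for b: defs {L1}
  DF⁺ = {L1}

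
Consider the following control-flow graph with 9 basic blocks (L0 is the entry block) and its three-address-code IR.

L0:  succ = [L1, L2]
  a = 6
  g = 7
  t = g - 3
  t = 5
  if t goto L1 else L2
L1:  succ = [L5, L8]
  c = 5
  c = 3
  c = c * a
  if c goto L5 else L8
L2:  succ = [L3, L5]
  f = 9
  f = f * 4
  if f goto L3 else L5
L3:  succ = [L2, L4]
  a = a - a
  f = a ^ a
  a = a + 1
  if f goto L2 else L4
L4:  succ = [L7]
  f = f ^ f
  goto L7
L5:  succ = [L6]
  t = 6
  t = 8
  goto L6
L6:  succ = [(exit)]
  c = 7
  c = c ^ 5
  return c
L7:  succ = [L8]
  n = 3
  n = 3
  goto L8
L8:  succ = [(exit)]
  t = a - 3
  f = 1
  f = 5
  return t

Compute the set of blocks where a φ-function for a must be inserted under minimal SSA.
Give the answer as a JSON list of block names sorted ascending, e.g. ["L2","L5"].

Answer: ["L2", "L5", "L8"]

Working:
idom tree: L1←L0 L2←L0 L3←L2 L4←L3 L5←L0 L6←L5 L7←L4 L8←L0
Dom at joins:
  L2: preds {L0,L3}: {L0} ∩ {L0,L2,L3} = {L0}; idom=L0
  L5: preds {L1,L2}: {L0,L1} ∩ {L0,L2} = {L0}; idom=L0
  L8: preds {L1,L7}: {L0,L1} ∩ {L0,L2,L3,L4,L7} = {L0}; idom=L0

DF walk-up:
  join L2 pred L0: · stop@L0
  join L2 pred L3: L3→L2 stop@L0
  join L5 pred L1: L1 stop@L0
  join L5 pred L2: L2 stop@L0
  join L8 pred L1: L1 stop@L0
  join L8 pred L7: L7→L4→L3→L2 stop@L0
  DF(L0)=∅
  DF(L1)={L5,L8}
  DF(L2)={L2,L5,L8}
  DF(L3)={L2,L8}
  DF(L4)={L8}
  DF(L5)=∅
  DF(L6)=∅
  DF(L7)={L8}
  DF(L8)=∅

φ for a: defs {L0,L3}
  DF⁺ = {L2,L5,L8}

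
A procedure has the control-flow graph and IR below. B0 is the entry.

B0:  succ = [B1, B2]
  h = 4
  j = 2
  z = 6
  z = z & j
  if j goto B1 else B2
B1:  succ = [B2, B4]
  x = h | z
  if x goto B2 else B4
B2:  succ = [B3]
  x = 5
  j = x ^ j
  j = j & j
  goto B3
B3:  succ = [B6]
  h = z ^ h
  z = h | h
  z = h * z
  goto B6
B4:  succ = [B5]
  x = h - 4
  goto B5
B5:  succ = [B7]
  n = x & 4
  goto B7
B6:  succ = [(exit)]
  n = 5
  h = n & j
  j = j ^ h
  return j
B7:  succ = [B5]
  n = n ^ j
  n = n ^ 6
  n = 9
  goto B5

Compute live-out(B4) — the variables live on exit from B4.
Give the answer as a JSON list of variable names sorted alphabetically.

def/use:
  B0 def {h,j,z} use ∅
  B1 def {x} use {h,z}
  B2 def {j,x} use {j}
  B3 def {h,z} use {h,z}
  B4 def {x} use {h}
  B5 def {n} use {x}
  B6 def {h,j,n} use {j}
  B7 def {n} use {j,n}

Liveness:
  B0: in=∅ out={h,j,z}
  B1: in={h,j,z} out={h,j,z}
  B2: in={h,j,z} out={h,j,z}
  B3: in={h,j,z} out={j}
  B4: in={h,j} out={j,x}
  B5: in={j,x} out={j,n,x}
  B6: in={j} out=∅
  B7: in={j,n,x} out={j,x}

live-out(B4) = ["j", "x"]

Answer: ["j", "x"]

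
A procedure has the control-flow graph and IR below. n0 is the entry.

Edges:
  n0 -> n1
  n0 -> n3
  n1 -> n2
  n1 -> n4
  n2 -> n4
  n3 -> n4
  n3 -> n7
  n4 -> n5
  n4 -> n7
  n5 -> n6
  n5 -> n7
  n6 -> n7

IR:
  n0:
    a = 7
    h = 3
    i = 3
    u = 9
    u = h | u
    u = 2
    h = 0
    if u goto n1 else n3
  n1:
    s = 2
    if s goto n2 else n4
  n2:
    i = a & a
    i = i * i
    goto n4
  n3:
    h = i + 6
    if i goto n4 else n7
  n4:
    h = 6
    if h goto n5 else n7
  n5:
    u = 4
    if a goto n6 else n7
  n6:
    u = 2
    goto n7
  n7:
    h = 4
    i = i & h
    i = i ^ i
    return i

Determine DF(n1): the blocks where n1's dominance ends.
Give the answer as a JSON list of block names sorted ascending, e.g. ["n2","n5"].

Answer: ["n4"]

Derivation:
idom tree: n1←n0 n2←n1 n3←n0 n4←n0 n5←n4 n6←n5 n7←n0
Join-block Dom:
  n4: preds {n1,n2,n3}: {n0,n1} ∩ {n0,n1,n2} ∩ {n0,n3} = {n0}; idom=n0
  n7: preds {n3,n4,n5,n6}: {n0,n3} ∩ {n0,n4} ∩ {n0,n4,n5} ∩ {n0,n4,n5,n6} = {n0}; idom=n0

Frontier:
  n4←n1: walk n1 to n0
  n4←n2: walk n2→n1 to n0
  n4←n3: walk n3 to n0
  n7←n3: walk n3 to n0
  n7←n4: walk n4 to n0
  n7←n5: walk n5→n4 to n0
  n7←n6: walk n6→n5→n4 to n0
  n0 → ∅
  n1 → {n4}
  n2 → {n4}
  n3 → {n4,n7}
  n4 → {n7}
  n5 → {n7}
  n6 → {n7}
  n7 → ∅

DF(n1) = ["n4"]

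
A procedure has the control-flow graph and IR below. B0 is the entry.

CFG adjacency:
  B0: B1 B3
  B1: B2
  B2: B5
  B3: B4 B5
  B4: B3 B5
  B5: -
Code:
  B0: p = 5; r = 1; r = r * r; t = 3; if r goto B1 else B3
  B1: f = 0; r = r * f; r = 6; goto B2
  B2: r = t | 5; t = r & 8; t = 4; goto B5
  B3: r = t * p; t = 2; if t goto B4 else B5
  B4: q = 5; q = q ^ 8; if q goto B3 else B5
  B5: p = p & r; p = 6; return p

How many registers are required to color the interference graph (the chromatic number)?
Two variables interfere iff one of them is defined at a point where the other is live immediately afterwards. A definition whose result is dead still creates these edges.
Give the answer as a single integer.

Block summaries:
  B0: def={p,r,t} ue=∅
  B1: def={f,r} ue={r}
  B2: def={r,t} ue={t}
  B3: def={r,t} ue={p,t}
  B4: def={q} ue=∅
  B5: def={p} ue={p,r}

Liveness:
  live B0: ∅→{p,r,t}
  live B1: {p,r,t}→{p,t}
  live B2: {p,t}→{p,r}
  live B3: {p,t}→{p,r,t}
  live B4: {p,r,t}→{p,r,t}
  live B5: {p,r}→∅

Interfere edges:
  f: {p,r,t}
  p: {f,q,r,t}
  q: {p,r,t}
  r: {f,p,q,t}
  t: {f,p,q,r}

Registers:
  {f,p,r,t} pairwise interfere (4-clique) ⇒ χ ≥ 4
  4-colouring: c0={p}  c1={r}  c2={t}  c3={f,q}
  χ = 4

Answer: 4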